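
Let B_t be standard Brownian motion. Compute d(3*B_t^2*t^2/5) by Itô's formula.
d(3*B_t^2*t^2/5) = (3*t*(2*B_t^2 + t)/5) dt + (6*B_t*t^2/5) dB_t

Itô's formula for f(t, x): d f(t, B_t) = (f_t + (1/2) f_xx) dt + f_x dB_t. Compute partials of f(t, x) = 3*t^2*x^2/5:
  f_t(t,x)  = 6*t*x^2/5
  f_x(t,x)  = 6*t^2*x/5
  f_xx(t,x) = 6*t^2/5
Assemble drift = f_t + (1/2) f_xx = 3*t*(t + 2*x^2)/5 and diffusion = f_x = 6*t^2*x/5. Substituting x = B_t:
  d(3*B_t^2*t^2/5) = (3*t*(2*B_t^2 + t)/5) dt + (6*B_t*t^2/5) dB_t.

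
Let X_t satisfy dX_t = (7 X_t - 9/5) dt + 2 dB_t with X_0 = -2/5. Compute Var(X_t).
Var(X_t) = 2*exp(14*t)/7 - 2/7

The variance V(t) = Var(X_t) satisfies V'(t) = 2 a V(t) + c^2 with V(0) = 0 (drift coefficient is linear in X, diffusion is constant). With a = 7, c = 2, the solution is
  V(t) = (c^2 / (2 a)) * (exp(2 a t) - 1)
       = (2^2 / (2*7)) * (exp(14 t) - 1)
       = 2*exp(14*t)/7 - 2/7.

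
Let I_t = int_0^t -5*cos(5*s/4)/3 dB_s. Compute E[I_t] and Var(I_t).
E[I_t] = 0; Var(I_t) = 25*t/18 + 5*sin(5*t/2)/9

The Itô integral of a deterministic integrand f(s) has mean 0 because each increment f(s) * (B_{s+ds} - B_s) has mean 0. By the Itô isometry:
  Var( int_0^t f(s) dB_s ) = E[ (int_0^t f(s) dB_s)^2 ] = int_0^t f(s)^2 ds.
Here f(s) = -5*cos(5*s/4)/3, so f(s)^2 = 25*cos(5*s/4)^2/9. Integrate:
  int_0^t (25*cos(5*s/4)^2/9) ds = 25*t/18 + 5*sin(5*t/2)/9.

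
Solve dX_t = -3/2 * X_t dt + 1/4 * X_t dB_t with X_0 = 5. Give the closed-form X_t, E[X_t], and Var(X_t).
X_t = 5 * exp((-49/32) t + (1/4) B_t); E[X_t] = 5*exp(-3*t/2); Var(X_t) = (25*exp(t/16) - 25)*exp(-3*t)

For GBM dX = mu X dt + sigma X dB with X_0 = x_0, apply Itô to Y = log X: dY = (mu - sigma^2/2) dt + sigma dB, so Y_t = log(x_0) + (mu - sigma^2/2) t + sigma B_t and hence X_t = x_0 * exp((mu - sigma^2/2) t + sigma B_t).
With mu = -3/2, sigma = 1/4, x_0 = 5, this gives:
  X_t = 5 * exp((-49/32) * t + (1/4) * B_t).
Since sigma*B_t ~ Normal(0, sigma^2 t), E[exp(sigma*B_t)] = exp(sigma^2 t / 2); so E[X_t] = x_0 * exp((mu - sigma^2/2) t) * exp(sigma^2 t / 2) = x_0 * exp(mu t) = 5*exp(-3*t/2).
Var(X_t) = E[X_t^2] - (E[X_t])^2 = x_0^2 * exp(2 mu t) * (exp(sigma^2 t) - 1) = (25*exp(t/16) - 25)*exp(-3*t).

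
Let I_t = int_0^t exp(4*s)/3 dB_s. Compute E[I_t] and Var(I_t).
E[I_t] = 0; Var(I_t) = exp(8*t)/72 - 1/72

The Itô integral of a deterministic integrand f(s) has mean 0 because each increment f(s) * (B_{s+ds} - B_s) has mean 0. By the Itô isometry:
  Var( int_0^t f(s) dB_s ) = E[ (int_0^t f(s) dB_s)^2 ] = int_0^t f(s)^2 ds.
Here f(s) = exp(4*s)/3, so f(s)^2 = exp(8*s)/9. Integrate:
  int_0^t (exp(8*s)/9) ds = exp(8*t)/72 - 1/72.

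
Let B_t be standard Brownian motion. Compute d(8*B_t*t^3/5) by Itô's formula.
d(8*B_t*t^3/5) = (24*B_t*t^2/5) dt + (8*t^3/5) dB_t

Itô's formula for f(t, x): d f(t, B_t) = (f_t + (1/2) f_xx) dt + f_x dB_t. Compute partials of f(t, x) = 8*t^3*x/5:
  f_t(t,x)  = 24*t^2*x/5
  f_x(t,x)  = 8*t^3/5
  f_xx(t,x) = 0
Assemble drift = f_t + (1/2) f_xx = 24*t^2*x/5 and diffusion = f_x = 8*t^3/5. Substituting x = B_t:
  d(8*B_t*t^3/5) = (24*B_t*t^2/5) dt + (8*t^3/5) dB_t.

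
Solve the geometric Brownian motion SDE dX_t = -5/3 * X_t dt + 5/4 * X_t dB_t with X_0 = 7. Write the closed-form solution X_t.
X_t = 7 * exp((-235/96) * t + (5/4) * B_t)

For GBM dX = mu X dt + sigma X dB with X_0 = x_0, apply Itô to Y = log X: dY = (mu - sigma^2/2) dt + sigma dB, so Y_t = log(x_0) + (mu - sigma^2/2) t + sigma B_t and hence X_t = x_0 * exp((mu - sigma^2/2) t + sigma B_t).
With mu = -5/3, sigma = 5/4, x_0 = 7, this gives:
  X_t = 7 * exp((-235/96) * t + (5/4) * B_t).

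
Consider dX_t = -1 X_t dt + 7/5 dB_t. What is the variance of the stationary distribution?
lim Var(X_t) = 49/50

The OU SDE dX = -theta X dt + sigma dB admits the integrating factor exp(theta t): d(exp(theta t) X_t) = sigma exp(theta t) dB_t. Integrating from 0 to t gives X_t = x_0 * exp(-theta t) + sigma * int_0^t exp(-theta (t-s)) dB_s for any initial x_0. The Itô integral has variance (by the Itô isometry) sigma^2 * int_0^t exp(-2 theta (t - s)) ds = sigma^2 * (1 - exp(-2 theta t)) / (2 theta), independent of x_0.
With theta = 1, sigma = 7/5:
  Var(X_t) = (7/5)^2 * (1 - exp(-2*1 t)) / (2 * 1) = 49/50 - 49*exp(-2*t)/50.
As t -> infinity, exp(-2*1 t) -> 0, so the stationary variance is sigma^2 / (2 theta) = 49/50.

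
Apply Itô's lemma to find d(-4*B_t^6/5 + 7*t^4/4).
d(-4*B_t^6/5 + 7*t^4/4) = (-12*B_t^4 + 7*t^3) dt + (-24*B_t^5/5) dB_t

Itô's formula for f(t, x): d f(t, B_t) = (f_t + (1/2) f_xx) dt + f_x dB_t. Compute partials of f(t, x) = 7*t^4/4 - 4*x^6/5:
  f_t(t,x)  = 7*t^3
  f_x(t,x)  = -24*x^5/5
  f_xx(t,x) = -24*x^4
Assemble drift = f_t + (1/2) f_xx = 7*t^3 - 12*x^4 and diffusion = f_x = -24*x^5/5. Substituting x = B_t:
  d(-4*B_t^6/5 + 7*t^4/4) = (-12*B_t^4 + 7*t^3) dt + (-24*B_t^5/5) dB_t.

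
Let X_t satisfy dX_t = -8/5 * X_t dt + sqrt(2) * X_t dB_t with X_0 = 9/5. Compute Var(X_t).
Var(X_t) = (81*exp(2*t) - 81)*exp(-16*t/5)/25

For GBM dX = mu X dt + sigma X dB with X_0 = x_0, apply Itô to Y = log X: dY = (mu - sigma^2/2) dt + sigma dB, so Y_t = log(x_0) + (mu - sigma^2/2) t + sigma B_t and hence X_t = x_0 * exp((mu - sigma^2/2) t + sigma B_t).
With mu = -8/5, sigma = sqrt(2), x_0 = 9/5, this gives:
  X_t = 9/5 * exp((-13/5) * t + (sqrt(2)) * B_t).
Since sigma*B_t ~ Normal(0, sigma^2 t), E[exp(sigma*B_t)] = exp(sigma^2 t / 2); so E[X_t] = x_0 * exp((mu - sigma^2/2) t) * exp(sigma^2 t / 2) = x_0 * exp(mu t) = 9*exp(-8*t/5)/5.
Var(X_t) = E[X_t^2] - (E[X_t])^2 = x_0^2 * exp(2 mu t) * (exp(sigma^2 t) - 1) = (81*exp(2*t) - 81)*exp(-16*t/5)/25.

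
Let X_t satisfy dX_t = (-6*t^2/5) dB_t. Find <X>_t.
<X>_t = 36*t^5/125

For an Itô process dX_t = a(t) dt + b(t) dB_t, the quadratic variation is <X>_t = int_0^t b(s)^2 ds (the drift term does not contribute). Here b(s) = -6*s^2/5, so
  b(s)^2 = 36*s^4/25.
Integrating from 0 to t:
  <X>_t = int_0^t (36*s^4/25) ds = 36*t^5/125.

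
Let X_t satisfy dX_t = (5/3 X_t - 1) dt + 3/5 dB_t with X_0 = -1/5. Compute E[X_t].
E[X_t] = 3/5 - 4*exp(5*t/3)/5

Taking expectations and using E[dB_t] = 0, the mean m(t) = E[X_t] satisfies the ODE m'(t) = a m(t) + b with m(0) = x_0. With a = 5/3, b = -1, x_0 = -1/5, the solution is
  m(t) = x_0 * exp(a t) + (b/a) * (exp(a t) - 1)
       = (-1/5) * exp((5/3) t) + ((-1)/(5/3)) * (exp((5/3) t) - 1)
       = 3/5 - 4*exp(5*t/3)/5.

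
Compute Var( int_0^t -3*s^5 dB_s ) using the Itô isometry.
Var = 9*t^11/11

The Itô integral of a deterministic integrand f(s) has mean 0 because each increment f(s) * (B_{s+ds} - B_s) has mean 0. By the Itô isometry:
  Var( int_0^t f(s) dB_s ) = E[ (int_0^t f(s) dB_s)^2 ] = int_0^t f(s)^2 ds.
Here f(s) = -3*s^5, so f(s)^2 = 9*s^10. Integrate:
  int_0^t (9*s^10) ds = 9*t^11/11.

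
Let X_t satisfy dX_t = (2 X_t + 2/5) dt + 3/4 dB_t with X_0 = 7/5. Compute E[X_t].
E[X_t] = 8*exp(2*t)/5 - 1/5

Taking expectations and using E[dB_t] = 0, the mean m(t) = E[X_t] satisfies the ODE m'(t) = a m(t) + b with m(0) = x_0. With a = 2, b = 2/5, x_0 = 7/5, the solution is
  m(t) = x_0 * exp(a t) + (b/a) * (exp(a t) - 1)
       = (7/5) * exp(2 t) + ((2/5)/2) * (exp(2 t) - 1)
       = 8*exp(2*t)/5 - 1/5.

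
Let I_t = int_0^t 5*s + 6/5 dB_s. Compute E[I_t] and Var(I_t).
E[I_t] = 0; Var(I_t) = t*(625*t^2 + 450*t + 108)/75

The Itô integral of a deterministic integrand f(s) has mean 0 because each increment f(s) * (B_{s+ds} - B_s) has mean 0. By the Itô isometry:
  Var( int_0^t f(s) dB_s ) = E[ (int_0^t f(s) dB_s)^2 ] = int_0^t f(s)^2 ds.
Here f(s) = 5*s + 6/5, so f(s)^2 = (25*s + 6)^2/25. Integrate:
  int_0^t ((25*s + 6)^2/25) ds = t*(625*t^2 + 450*t + 108)/75.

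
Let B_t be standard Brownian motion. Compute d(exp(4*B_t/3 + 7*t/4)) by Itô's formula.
d(exp(4*B_t/3 + 7*t/4)) = (95*exp(4*B_t/3 + 7*t/4)/36) dt + (4*exp(4*B_t/3 + 7*t/4)/3) dB_t

Itô's formula for f(t, x): d f(t, B_t) = (f_t + (1/2) f_xx) dt + f_x dB_t. Compute partials of f(t, x) = exp(7*t/4 + 4*x/3):
  f_t(t,x)  = 7*exp(7*t/4 + 4*x/3)/4
  f_x(t,x)  = 4*exp(7*t/4 + 4*x/3)/3
  f_xx(t,x) = 16*exp(7*t/4 + 4*x/3)/9
Assemble drift = f_t + (1/2) f_xx = 95*exp(7*t/4 + 4*x/3)/36 and diffusion = f_x = 4*exp(7*t/4 + 4*x/3)/3. Substituting x = B_t:
  d(exp(4*B_t/3 + 7*t/4)) = (95*exp(4*B_t/3 + 7*t/4)/36) dt + (4*exp(4*B_t/3 + 7*t/4)/3) dB_t.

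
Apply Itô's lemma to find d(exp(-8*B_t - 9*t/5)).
d(exp(-8*B_t - 9*t/5)) = (151*exp(-8*B_t - 9*t/5)/5) dt + (-8*exp(-8*B_t - 9*t/5)) dB_t

Itô's formula for f(t, x): d f(t, B_t) = (f_t + (1/2) f_xx) dt + f_x dB_t. Compute partials of f(t, x) = exp(-9*t/5 - 8*x):
  f_t(t,x)  = -9*exp(-9*t/5 - 8*x)/5
  f_x(t,x)  = -8*exp(-9*t/5 - 8*x)
  f_xx(t,x) = 64*exp(-9*t/5 - 8*x)
Assemble drift = f_t + (1/2) f_xx = 151*exp(-9*t/5 - 8*x)/5 and diffusion = f_x = -8*exp(-9*t/5 - 8*x). Substituting x = B_t:
  d(exp(-8*B_t - 9*t/5)) = (151*exp(-8*B_t - 9*t/5)/5) dt + (-8*exp(-8*B_t - 9*t/5)) dB_t.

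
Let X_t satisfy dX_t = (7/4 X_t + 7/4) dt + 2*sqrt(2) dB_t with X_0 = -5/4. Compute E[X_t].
E[X_t] = -exp(7*t/4)/4 - 1

Taking expectations and using E[dB_t] = 0, the mean m(t) = E[X_t] satisfies the ODE m'(t) = a m(t) + b with m(0) = x_0. With a = 7/4, b = 7/4, x_0 = -5/4, the solution is
  m(t) = x_0 * exp(a t) + (b/a) * (exp(a t) - 1)
       = (-5/4) * exp((7/4) t) + ((7/4)/(7/4)) * (exp((7/4) t) - 1)
       = -exp(7*t/4)/4 - 1.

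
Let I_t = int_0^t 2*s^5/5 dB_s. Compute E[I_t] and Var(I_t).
E[I_t] = 0; Var(I_t) = 4*t^11/275

The Itô integral of a deterministic integrand f(s) has mean 0 because each increment f(s) * (B_{s+ds} - B_s) has mean 0. By the Itô isometry:
  Var( int_0^t f(s) dB_s ) = E[ (int_0^t f(s) dB_s)^2 ] = int_0^t f(s)^2 ds.
Here f(s) = 2*s^5/5, so f(s)^2 = 4*s^10/25. Integrate:
  int_0^t (4*s^10/25) ds = 4*t^11/275.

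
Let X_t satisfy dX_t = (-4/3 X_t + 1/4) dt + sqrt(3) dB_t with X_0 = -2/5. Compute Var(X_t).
Var(X_t) = 9/8 - 9*exp(-8*t/3)/8

The variance V(t) = Var(X_t) satisfies V'(t) = 2 a V(t) + c^2 with V(0) = 0 (drift coefficient is linear in X, diffusion is constant). With a = -4/3, c = sqrt(3), the solution is
  V(t) = (c^2 / (2 a)) * (exp(2 a t) - 1)
       = (sqrt(3)^2 / (2*(-4/3))) * (exp((-8/3) t) - 1)
       = 9/8 - 9*exp(-8*t/3)/8.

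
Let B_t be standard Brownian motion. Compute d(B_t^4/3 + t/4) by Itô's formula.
d(B_t^4/3 + t/4) = (2*B_t^2 + 1/4) dt + (4*B_t^3/3) dB_t

Itô's formula for f(t, x): d f(t, B_t) = (f_t + (1/2) f_xx) dt + f_x dB_t. Compute partials of f(t, x) = t/4 + x^4/3:
  f_t(t,x)  = 1/4
  f_x(t,x)  = 4*x^3/3
  f_xx(t,x) = 4*x^2
Assemble drift = f_t + (1/2) f_xx = 2*x^2 + 1/4 and diffusion = f_x = 4*x^3/3. Substituting x = B_t:
  d(B_t^4/3 + t/4) = (2*B_t^2 + 1/4) dt + (4*B_t^3/3) dB_t.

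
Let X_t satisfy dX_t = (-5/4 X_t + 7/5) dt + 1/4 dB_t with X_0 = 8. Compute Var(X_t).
Var(X_t) = 1/40 - exp(-5*t/2)/40

The variance V(t) = Var(X_t) satisfies V'(t) = 2 a V(t) + c^2 with V(0) = 0 (drift coefficient is linear in X, diffusion is constant). With a = -5/4, c = 1/4, the solution is
  V(t) = (c^2 / (2 a)) * (exp(2 a t) - 1)
       = ((1/4)^2 / (2*(-5/4))) * (exp((-5/2) t) - 1)
       = 1/40 - exp(-5*t/2)/40.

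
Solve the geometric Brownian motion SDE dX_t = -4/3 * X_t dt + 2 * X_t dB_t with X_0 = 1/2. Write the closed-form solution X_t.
X_t = 1/2 * exp((-10/3) * t + (2) * B_t)

For GBM dX = mu X dt + sigma X dB with X_0 = x_0, apply Itô to Y = log X: dY = (mu - sigma^2/2) dt + sigma dB, so Y_t = log(x_0) + (mu - sigma^2/2) t + sigma B_t and hence X_t = x_0 * exp((mu - sigma^2/2) t + sigma B_t).
With mu = -4/3, sigma = 2, x_0 = 1/2, this gives:
  X_t = 1/2 * exp((-10/3) * t + (2) * B_t).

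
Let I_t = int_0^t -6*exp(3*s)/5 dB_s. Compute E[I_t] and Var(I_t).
E[I_t] = 0; Var(I_t) = 6*exp(6*t)/25 - 6/25

The Itô integral of a deterministic integrand f(s) has mean 0 because each increment f(s) * (B_{s+ds} - B_s) has mean 0. By the Itô isometry:
  Var( int_0^t f(s) dB_s ) = E[ (int_0^t f(s) dB_s)^2 ] = int_0^t f(s)^2 ds.
Here f(s) = -6*exp(3*s)/5, so f(s)^2 = 36*exp(6*s)/25. Integrate:
  int_0^t (36*exp(6*s)/25) ds = 6*exp(6*t)/25 - 6/25.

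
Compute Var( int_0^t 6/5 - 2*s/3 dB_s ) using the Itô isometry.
Var = 4*t*(25*t^2 - 135*t + 243)/675

The Itô integral of a deterministic integrand f(s) has mean 0 because each increment f(s) * (B_{s+ds} - B_s) has mean 0. By the Itô isometry:
  Var( int_0^t f(s) dB_s ) = E[ (int_0^t f(s) dB_s)^2 ] = int_0^t f(s)^2 ds.
Here f(s) = 6/5 - 2*s/3, so f(s)^2 = 4*(5*s - 9)^2/225. Integrate:
  int_0^t (4*(5*s - 9)^2/225) ds = 4*t*(25*t^2 - 135*t + 243)/675.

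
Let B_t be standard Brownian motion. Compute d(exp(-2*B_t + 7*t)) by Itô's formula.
d(exp(-2*B_t + 7*t)) = (9*exp(-2*B_t + 7*t)) dt + (-2*exp(-2*B_t + 7*t)) dB_t

Itô's formula for f(t, x): d f(t, B_t) = (f_t + (1/2) f_xx) dt + f_x dB_t. Compute partials of f(t, x) = exp(7*t - 2*x):
  f_t(t,x)  = 7*exp(7*t - 2*x)
  f_x(t,x)  = -2*exp(7*t - 2*x)
  f_xx(t,x) = 4*exp(7*t - 2*x)
Assemble drift = f_t + (1/2) f_xx = 9*exp(7*t - 2*x) and diffusion = f_x = -2*exp(7*t - 2*x). Substituting x = B_t:
  d(exp(-2*B_t + 7*t)) = (9*exp(-2*B_t + 7*t)) dt + (-2*exp(-2*B_t + 7*t)) dB_t.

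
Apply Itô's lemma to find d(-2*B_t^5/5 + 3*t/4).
d(-2*B_t^5/5 + 3*t/4) = (3/4 - 4*B_t^3) dt + (-2*B_t^4) dB_t

Itô's formula for f(t, x): d f(t, B_t) = (f_t + (1/2) f_xx) dt + f_x dB_t. Compute partials of f(t, x) = 3*t/4 - 2*x^5/5:
  f_t(t,x)  = 3/4
  f_x(t,x)  = -2*x^4
  f_xx(t,x) = -8*x^3
Assemble drift = f_t + (1/2) f_xx = 3/4 - 4*x^3 and diffusion = f_x = -2*x^4. Substituting x = B_t:
  d(-2*B_t^5/5 + 3*t/4) = (3/4 - 4*B_t^3) dt + (-2*B_t^4) dB_t.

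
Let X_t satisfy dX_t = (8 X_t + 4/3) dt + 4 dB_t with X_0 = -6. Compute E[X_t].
E[X_t] = -35*exp(8*t)/6 - 1/6

Taking expectations and using E[dB_t] = 0, the mean m(t) = E[X_t] satisfies the ODE m'(t) = a m(t) + b with m(0) = x_0. With a = 8, b = 4/3, x_0 = -6, the solution is
  m(t) = x_0 * exp(a t) + (b/a) * (exp(a t) - 1)
       = (-6) * exp(8 t) + ((4/3)/8) * (exp(8 t) - 1)
       = -35*exp(8*t)/6 - 1/6.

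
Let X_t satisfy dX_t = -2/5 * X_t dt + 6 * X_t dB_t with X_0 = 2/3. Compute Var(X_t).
Var(X_t) = (4*exp(36*t) - 4)*exp(-4*t/5)/9

For GBM dX = mu X dt + sigma X dB with X_0 = x_0, apply Itô to Y = log X: dY = (mu - sigma^2/2) dt + sigma dB, so Y_t = log(x_0) + (mu - sigma^2/2) t + sigma B_t and hence X_t = x_0 * exp((mu - sigma^2/2) t + sigma B_t).
With mu = -2/5, sigma = 6, x_0 = 2/3, this gives:
  X_t = 2/3 * exp((-92/5) * t + (6) * B_t).
Since sigma*B_t ~ Normal(0, sigma^2 t), E[exp(sigma*B_t)] = exp(sigma^2 t / 2); so E[X_t] = x_0 * exp((mu - sigma^2/2) t) * exp(sigma^2 t / 2) = x_0 * exp(mu t) = 2*exp(-2*t/5)/3.
Var(X_t) = E[X_t^2] - (E[X_t])^2 = x_0^2 * exp(2 mu t) * (exp(sigma^2 t) - 1) = (4*exp(36*t) - 4)*exp(-4*t/5)/9.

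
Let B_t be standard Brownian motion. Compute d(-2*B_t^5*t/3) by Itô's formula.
d(-2*B_t^5*t/3) = (2*B_t^3*(-B_t^2 - 10*t)/3) dt + (-10*B_t^4*t/3) dB_t

Itô's formula for f(t, x): d f(t, B_t) = (f_t + (1/2) f_xx) dt + f_x dB_t. Compute partials of f(t, x) = -2*t*x^5/3:
  f_t(t,x)  = -2*x^5/3
  f_x(t,x)  = -10*t*x^4/3
  f_xx(t,x) = -40*t*x^3/3
Assemble drift = f_t + (1/2) f_xx = 2*x^3*(-10*t - x^2)/3 and diffusion = f_x = -10*t*x^4/3. Substituting x = B_t:
  d(-2*B_t^5*t/3) = (2*B_t^3*(-B_t^2 - 10*t)/3) dt + (-10*B_t^4*t/3) dB_t.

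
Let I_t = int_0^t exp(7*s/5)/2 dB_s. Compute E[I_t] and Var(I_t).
E[I_t] = 0; Var(I_t) = 5*exp(14*t/5)/56 - 5/56

The Itô integral of a deterministic integrand f(s) has mean 0 because each increment f(s) * (B_{s+ds} - B_s) has mean 0. By the Itô isometry:
  Var( int_0^t f(s) dB_s ) = E[ (int_0^t f(s) dB_s)^2 ] = int_0^t f(s)^2 ds.
Here f(s) = exp(7*s/5)/2, so f(s)^2 = exp(14*s/5)/4. Integrate:
  int_0^t (exp(14*s/5)/4) ds = 5*exp(14*t/5)/56 - 5/56.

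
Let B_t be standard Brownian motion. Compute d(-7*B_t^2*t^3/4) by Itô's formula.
d(-7*B_t^2*t^3/4) = (7*t^2*(-3*B_t^2 - t)/4) dt + (-7*B_t*t^3/2) dB_t

Itô's formula for f(t, x): d f(t, B_t) = (f_t + (1/2) f_xx) dt + f_x dB_t. Compute partials of f(t, x) = -7*t^3*x^2/4:
  f_t(t,x)  = -21*t^2*x^2/4
  f_x(t,x)  = -7*t^3*x/2
  f_xx(t,x) = -7*t^3/2
Assemble drift = f_t + (1/2) f_xx = 7*t^2*(-t - 3*x^2)/4 and diffusion = f_x = -7*t^3*x/2. Substituting x = B_t:
  d(-7*B_t^2*t^3/4) = (7*t^2*(-3*B_t^2 - t)/4) dt + (-7*B_t*t^3/2) dB_t.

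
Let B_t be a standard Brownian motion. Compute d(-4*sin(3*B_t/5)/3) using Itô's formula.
d(-4*sin(3*B_t/5)/3) = (6*sin(3*B_t/5)/25) dt + (-4*cos(3*B_t/5)/5) dB_t

Itô's formula for f(B_t) gives d f(B_t) = f'(B_t) dB_t + (1/2) f''(B_t) dt. Compute derivatives of f(x) = -4*sin(3*x/5)/3:
  f'(x)  = -4*cos(3*x/5)/5
  f''(x) = 12*sin(3*x/5)/25
Substitute x = B_t and multiply the f'' term by 1/2:
  drift     = (1/2) * (12*sin(3*x/5)/25) evaluated at B_t = 6*sin(3*B_t/5)/25
  diffusion = (-4*cos(3*x/5)/5) evaluated at B_t = -4*cos(3*B_t/5)/5
Therefore d(-4*sin(3*B_t/5)/3) = (6*sin(3*B_t/5)/25) dt + (-4*cos(3*B_t/5)/5) dB_t.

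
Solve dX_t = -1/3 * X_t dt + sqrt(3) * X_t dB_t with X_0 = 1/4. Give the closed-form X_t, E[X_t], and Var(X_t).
X_t = 1/4 * exp((-11/6) t + (sqrt(3)) B_t); E[X_t] = exp(-t/3)/4; Var(X_t) = (exp(3*t) - 1)*exp(-2*t/3)/16

For GBM dX = mu X dt + sigma X dB with X_0 = x_0, apply Itô to Y = log X: dY = (mu - sigma^2/2) dt + sigma dB, so Y_t = log(x_0) + (mu - sigma^2/2) t + sigma B_t and hence X_t = x_0 * exp((mu - sigma^2/2) t + sigma B_t).
With mu = -1/3, sigma = sqrt(3), x_0 = 1/4, this gives:
  X_t = 1/4 * exp((-11/6) * t + (sqrt(3)) * B_t).
Since sigma*B_t ~ Normal(0, sigma^2 t), E[exp(sigma*B_t)] = exp(sigma^2 t / 2); so E[X_t] = x_0 * exp((mu - sigma^2/2) t) * exp(sigma^2 t / 2) = x_0 * exp(mu t) = exp(-t/3)/4.
Var(X_t) = E[X_t^2] - (E[X_t])^2 = x_0^2 * exp(2 mu t) * (exp(sigma^2 t) - 1) = (exp(3*t) - 1)*exp(-2*t/3)/16.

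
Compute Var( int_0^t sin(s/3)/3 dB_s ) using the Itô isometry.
Var = t/18 - sin(2*t/3)/12

The Itô integral of a deterministic integrand f(s) has mean 0 because each increment f(s) * (B_{s+ds} - B_s) has mean 0. By the Itô isometry:
  Var( int_0^t f(s) dB_s ) = E[ (int_0^t f(s) dB_s)^2 ] = int_0^t f(s)^2 ds.
Here f(s) = sin(s/3)/3, so f(s)^2 = sin(s/3)^2/9. Integrate:
  int_0^t (sin(s/3)^2/9) ds = t/18 - sin(2*t/3)/12.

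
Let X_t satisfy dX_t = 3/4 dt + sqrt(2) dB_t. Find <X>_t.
<X>_t = 2*t

For an Itô process dX_t = a(t) dt + b(t) dB_t, the quadratic variation is <X>_t = int_0^t b(s)^2 ds (the drift term does not contribute). Here b(s) = sqrt(2), so
  b(s)^2 = 2.
Integrating from 0 to t:
  <X>_t = int_0^t (2) ds = 2*t.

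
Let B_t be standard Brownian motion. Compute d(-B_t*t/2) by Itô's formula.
d(-B_t*t/2) = (-B_t/2) dt + (-t/2) dB_t

Itô's formula for f(t, x): d f(t, B_t) = (f_t + (1/2) f_xx) dt + f_x dB_t. Compute partials of f(t, x) = -t*x/2:
  f_t(t,x)  = -x/2
  f_x(t,x)  = -t/2
  f_xx(t,x) = 0
Assemble drift = f_t + (1/2) f_xx = -x/2 and diffusion = f_x = -t/2. Substituting x = B_t:
  d(-B_t*t/2) = (-B_t/2) dt + (-t/2) dB_t.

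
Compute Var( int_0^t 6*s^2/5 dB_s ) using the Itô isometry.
Var = 36*t^5/125

The Itô integral of a deterministic integrand f(s) has mean 0 because each increment f(s) * (B_{s+ds} - B_s) has mean 0. By the Itô isometry:
  Var( int_0^t f(s) dB_s ) = E[ (int_0^t f(s) dB_s)^2 ] = int_0^t f(s)^2 ds.
Here f(s) = 6*s^2/5, so f(s)^2 = 36*s^4/25. Integrate:
  int_0^t (36*s^4/25) ds = 36*t^5/125.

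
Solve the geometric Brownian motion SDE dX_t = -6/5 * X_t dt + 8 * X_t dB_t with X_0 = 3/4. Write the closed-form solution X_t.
X_t = 3/4 * exp((-166/5) * t + (8) * B_t)

For GBM dX = mu X dt + sigma X dB with X_0 = x_0, apply Itô to Y = log X: dY = (mu - sigma^2/2) dt + sigma dB, so Y_t = log(x_0) + (mu - sigma^2/2) t + sigma B_t and hence X_t = x_0 * exp((mu - sigma^2/2) t + sigma B_t).
With mu = -6/5, sigma = 8, x_0 = 3/4, this gives:
  X_t = 3/4 * exp((-166/5) * t + (8) * B_t).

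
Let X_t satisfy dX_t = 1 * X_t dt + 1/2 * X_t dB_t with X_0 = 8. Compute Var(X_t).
Var(X_t) = 64*(exp(t/4) - 1)*exp(2*t)

For GBM dX = mu X dt + sigma X dB with X_0 = x_0, apply Itô to Y = log X: dY = (mu - sigma^2/2) dt + sigma dB, so Y_t = log(x_0) + (mu - sigma^2/2) t + sigma B_t and hence X_t = x_0 * exp((mu - sigma^2/2) t + sigma B_t).
With mu = 1, sigma = 1/2, x_0 = 8, this gives:
  X_t = 8 * exp((7/8) * t + (1/2) * B_t).
Since sigma*B_t ~ Normal(0, sigma^2 t), E[exp(sigma*B_t)] = exp(sigma^2 t / 2); so E[X_t] = x_0 * exp((mu - sigma^2/2) t) * exp(sigma^2 t / 2) = x_0 * exp(mu t) = 8*exp(t).
Var(X_t) = E[X_t^2] - (E[X_t])^2 = x_0^2 * exp(2 mu t) * (exp(sigma^2 t) - 1) = 64*(exp(t/4) - 1)*exp(2*t).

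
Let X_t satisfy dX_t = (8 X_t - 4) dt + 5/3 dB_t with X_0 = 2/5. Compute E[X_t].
E[X_t] = 1/2 - exp(8*t)/10

Taking expectations and using E[dB_t] = 0, the mean m(t) = E[X_t] satisfies the ODE m'(t) = a m(t) + b with m(0) = x_0. With a = 8, b = -4, x_0 = 2/5, the solution is
  m(t) = x_0 * exp(a t) + (b/a) * (exp(a t) - 1)
       = (2/5) * exp(8 t) + ((-4)/8) * (exp(8 t) - 1)
       = 1/2 - exp(8*t)/10.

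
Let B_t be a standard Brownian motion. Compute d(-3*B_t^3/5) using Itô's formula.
d(-3*B_t^3/5) = (-9*B_t/5) dt + (-9*B_t^2/5) dB_t

Itô's formula for f(B_t) gives d f(B_t) = f'(B_t) dB_t + (1/2) f''(B_t) dt. Compute derivatives of f(x) = -3*x^3/5:
  f'(x)  = -9*x^2/5
  f''(x) = -18*x/5
Substitute x = B_t and multiply the f'' term by 1/2:
  drift     = (1/2) * (-18*x/5) evaluated at B_t = -9*B_t/5
  diffusion = (-9*x^2/5) evaluated at B_t = -9*B_t^2/5
Therefore d(-3*B_t^3/5) = (-9*B_t/5) dt + (-9*B_t^2/5) dB_t.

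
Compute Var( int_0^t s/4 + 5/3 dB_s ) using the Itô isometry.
Var = t*(3*t^2 + 60*t + 400)/144

The Itô integral of a deterministic integrand f(s) has mean 0 because each increment f(s) * (B_{s+ds} - B_s) has mean 0. By the Itô isometry:
  Var( int_0^t f(s) dB_s ) = E[ (int_0^t f(s) dB_s)^2 ] = int_0^t f(s)^2 ds.
Here f(s) = s/4 + 5/3, so f(s)^2 = (3*s + 20)^2/144. Integrate:
  int_0^t ((3*s + 20)^2/144) ds = t*(3*t^2 + 60*t + 400)/144.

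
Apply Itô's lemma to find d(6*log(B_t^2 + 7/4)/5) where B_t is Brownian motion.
d(6*log(B_t^2 + 7/4)/5) = (24*(7 - 4*B_t^2)/(5*(4*B_t^2 + 7)^2)) dt + (48*B_t/(5*(4*B_t^2 + 7))) dB_t

Itô's formula for f(B_t) gives d f(B_t) = f'(B_t) dB_t + (1/2) f''(B_t) dt. Compute derivatives of f(x) = 6*log(x^2 + 7/4)/5:
  f'(x)  = 48*x/(5*(4*x^2 + 7))
  f''(x) = 48*(7 - 4*x^2)/(5*(4*x^2 + 7)^2)
Substitute x = B_t and multiply the f'' term by 1/2:
  drift     = (1/2) * (48*(7 - 4*x^2)/(5*(4*x^2 + 7)^2)) evaluated at B_t = 24*(7 - 4*B_t^2)/(5*(4*B_t^2 + 7)^2)
  diffusion = (48*x/(5*(4*x^2 + 7))) evaluated at B_t = 48*B_t/(5*(4*B_t^2 + 7))
Therefore d(6*log(B_t^2 + 7/4)/5) = (24*(7 - 4*B_t^2)/(5*(4*B_t^2 + 7)^2)) dt + (48*B_t/(5*(4*B_t^2 + 7))) dB_t.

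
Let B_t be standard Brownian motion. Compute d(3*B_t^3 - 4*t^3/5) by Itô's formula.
d(3*B_t^3 - 4*t^3/5) = (9*B_t - 12*t^2/5) dt + (9*B_t^2) dB_t

Itô's formula for f(t, x): d f(t, B_t) = (f_t + (1/2) f_xx) dt + f_x dB_t. Compute partials of f(t, x) = -4*t^3/5 + 3*x^3:
  f_t(t,x)  = -12*t^2/5
  f_x(t,x)  = 9*x^2
  f_xx(t,x) = 18*x
Assemble drift = f_t + (1/2) f_xx = -12*t^2/5 + 9*x and diffusion = f_x = 9*x^2. Substituting x = B_t:
  d(3*B_t^3 - 4*t^3/5) = (9*B_t - 12*t^2/5) dt + (9*B_t^2) dB_t.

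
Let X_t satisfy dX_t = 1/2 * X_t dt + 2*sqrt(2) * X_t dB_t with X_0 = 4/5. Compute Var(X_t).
Var(X_t) = 16*(exp(8*t) - 1)*exp(t)/25

For GBM dX = mu X dt + sigma X dB with X_0 = x_0, apply Itô to Y = log X: dY = (mu - sigma^2/2) dt + sigma dB, so Y_t = log(x_0) + (mu - sigma^2/2) t + sigma B_t and hence X_t = x_0 * exp((mu - sigma^2/2) t + sigma B_t).
With mu = 1/2, sigma = 2*sqrt(2), x_0 = 4/5, this gives:
  X_t = 4/5 * exp((-7/2) * t + (2*sqrt(2)) * B_t).
Since sigma*B_t ~ Normal(0, sigma^2 t), E[exp(sigma*B_t)] = exp(sigma^2 t / 2); so E[X_t] = x_0 * exp((mu - sigma^2/2) t) * exp(sigma^2 t / 2) = x_0 * exp(mu t) = 4*exp(t/2)/5.
Var(X_t) = E[X_t^2] - (E[X_t])^2 = x_0^2 * exp(2 mu t) * (exp(sigma^2 t) - 1) = 16*(exp(8*t) - 1)*exp(t)/25.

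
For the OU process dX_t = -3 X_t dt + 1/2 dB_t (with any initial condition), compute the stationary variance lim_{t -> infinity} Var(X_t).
lim Var(X_t) = 1/24

The OU SDE dX = -theta X dt + sigma dB admits the integrating factor exp(theta t): d(exp(theta t) X_t) = sigma exp(theta t) dB_t. Integrating from 0 to t gives X_t = x_0 * exp(-theta t) + sigma * int_0^t exp(-theta (t-s)) dB_s for any initial x_0. The Itô integral has variance (by the Itô isometry) sigma^2 * int_0^t exp(-2 theta (t - s)) ds = sigma^2 * (1 - exp(-2 theta t)) / (2 theta), independent of x_0.
With theta = 3, sigma = 1/2:
  Var(X_t) = (1/2)^2 * (1 - exp(-2*3 t)) / (2 * 3) = 1/24 - exp(-6*t)/24.
As t -> infinity, exp(-2*3 t) -> 0, so the stationary variance is sigma^2 / (2 theta) = 1/24.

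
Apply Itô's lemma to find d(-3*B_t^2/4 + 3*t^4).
d(-3*B_t^2/4 + 3*t^4) = (12*t^3 - 3/4) dt + (-3*B_t/2) dB_t

Itô's formula for f(t, x): d f(t, B_t) = (f_t + (1/2) f_xx) dt + f_x dB_t. Compute partials of f(t, x) = 3*t^4 - 3*x^2/4:
  f_t(t,x)  = 12*t^3
  f_x(t,x)  = -3*x/2
  f_xx(t,x) = -3/2
Assemble drift = f_t + (1/2) f_xx = 12*t^3 - 3/4 and diffusion = f_x = -3*x/2. Substituting x = B_t:
  d(-3*B_t^2/4 + 3*t^4) = (12*t^3 - 3/4) dt + (-3*B_t/2) dB_t.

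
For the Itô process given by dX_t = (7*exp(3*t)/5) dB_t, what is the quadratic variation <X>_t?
<X>_t = 49*exp(6*t)/150 - 49/150

For an Itô process dX_t = a(t) dt + b(t) dB_t, the quadratic variation is <X>_t = int_0^t b(s)^2 ds (the drift term does not contribute). Here b(s) = 7*exp(3*s)/5, so
  b(s)^2 = 49*exp(6*s)/25.
Integrating from 0 to t:
  <X>_t = int_0^t (49*exp(6*s)/25) ds = 49*exp(6*t)/150 - 49/150.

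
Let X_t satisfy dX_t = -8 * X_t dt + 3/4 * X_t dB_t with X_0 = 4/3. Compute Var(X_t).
Var(X_t) = (16*exp(9*t/16) - 16)*exp(-16*t)/9

For GBM dX = mu X dt + sigma X dB with X_0 = x_0, apply Itô to Y = log X: dY = (mu - sigma^2/2) dt + sigma dB, so Y_t = log(x_0) + (mu - sigma^2/2) t + sigma B_t and hence X_t = x_0 * exp((mu - sigma^2/2) t + sigma B_t).
With mu = -8, sigma = 3/4, x_0 = 4/3, this gives:
  X_t = 4/3 * exp((-265/32) * t + (3/4) * B_t).
Since sigma*B_t ~ Normal(0, sigma^2 t), E[exp(sigma*B_t)] = exp(sigma^2 t / 2); so E[X_t] = x_0 * exp((mu - sigma^2/2) t) * exp(sigma^2 t / 2) = x_0 * exp(mu t) = 4*exp(-8*t)/3.
Var(X_t) = E[X_t^2] - (E[X_t])^2 = x_0^2 * exp(2 mu t) * (exp(sigma^2 t) - 1) = (16*exp(9*t/16) - 16)*exp(-16*t)/9.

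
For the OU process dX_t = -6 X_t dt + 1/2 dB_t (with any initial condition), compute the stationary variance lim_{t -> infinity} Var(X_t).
lim Var(X_t) = 1/48

The OU SDE dX = -theta X dt + sigma dB admits the integrating factor exp(theta t): d(exp(theta t) X_t) = sigma exp(theta t) dB_t. Integrating from 0 to t gives X_t = x_0 * exp(-theta t) + sigma * int_0^t exp(-theta (t-s)) dB_s for any initial x_0. The Itô integral has variance (by the Itô isometry) sigma^2 * int_0^t exp(-2 theta (t - s)) ds = sigma^2 * (1 - exp(-2 theta t)) / (2 theta), independent of x_0.
With theta = 6, sigma = 1/2:
  Var(X_t) = (1/2)^2 * (1 - exp(-2*6 t)) / (2 * 6) = 1/48 - exp(-12*t)/48.
As t -> infinity, exp(-2*6 t) -> 0, so the stationary variance is sigma^2 / (2 theta) = 1/48.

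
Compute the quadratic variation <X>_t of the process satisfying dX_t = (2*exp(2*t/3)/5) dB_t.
<X>_t = 3*exp(4*t/3)/25 - 3/25

For an Itô process dX_t = a(t) dt + b(t) dB_t, the quadratic variation is <X>_t = int_0^t b(s)^2 ds (the drift term does not contribute). Here b(s) = 2*exp(2*s/3)/5, so
  b(s)^2 = 4*exp(4*s/3)/25.
Integrating from 0 to t:
  <X>_t = int_0^t (4*exp(4*s/3)/25) ds = 3*exp(4*t/3)/25 - 3/25.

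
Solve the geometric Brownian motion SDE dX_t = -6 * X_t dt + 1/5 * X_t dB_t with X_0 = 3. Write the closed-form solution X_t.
X_t = 3 * exp((-301/50) * t + (1/5) * B_t)

For GBM dX = mu X dt + sigma X dB with X_0 = x_0, apply Itô to Y = log X: dY = (mu - sigma^2/2) dt + sigma dB, so Y_t = log(x_0) + (mu - sigma^2/2) t + sigma B_t and hence X_t = x_0 * exp((mu - sigma^2/2) t + sigma B_t).
With mu = -6, sigma = 1/5, x_0 = 3, this gives:
  X_t = 3 * exp((-301/50) * t + (1/5) * B_t).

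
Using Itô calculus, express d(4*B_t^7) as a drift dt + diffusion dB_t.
d(4*B_t^7) = (84*B_t^5) dt + (28*B_t^6) dB_t

Itô's formula for f(B_t) gives d f(B_t) = f'(B_t) dB_t + (1/2) f''(B_t) dt. Compute derivatives of f(x) = 4*x^7:
  f'(x)  = 28*x^6
  f''(x) = 168*x^5
Substitute x = B_t and multiply the f'' term by 1/2:
  drift     = (1/2) * (168*x^5) evaluated at B_t = 84*B_t^5
  diffusion = (28*x^6) evaluated at B_t = 28*B_t^6
Therefore d(4*B_t^7) = (84*B_t^5) dt + (28*B_t^6) dB_t.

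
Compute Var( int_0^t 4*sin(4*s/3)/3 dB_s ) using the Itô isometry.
Var = 8*t/9 - 2*sin(4*t/3)*cos(4*t/3)/3

The Itô integral of a deterministic integrand f(s) has mean 0 because each increment f(s) * (B_{s+ds} - B_s) has mean 0. By the Itô isometry:
  Var( int_0^t f(s) dB_s ) = E[ (int_0^t f(s) dB_s)^2 ] = int_0^t f(s)^2 ds.
Here f(s) = 4*sin(4*s/3)/3, so f(s)^2 = 16*sin(4*s/3)^2/9. Integrate:
  int_0^t (16*sin(4*s/3)^2/9) ds = 8*t/9 - 2*sin(4*t/3)*cos(4*t/3)/3.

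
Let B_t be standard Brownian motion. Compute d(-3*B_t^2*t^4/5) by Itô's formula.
d(-3*B_t^2*t^4/5) = (3*t^3*(-4*B_t^2 - t)/5) dt + (-6*B_t*t^4/5) dB_t

Itô's formula for f(t, x): d f(t, B_t) = (f_t + (1/2) f_xx) dt + f_x dB_t. Compute partials of f(t, x) = -3*t^4*x^2/5:
  f_t(t,x)  = -12*t^3*x^2/5
  f_x(t,x)  = -6*t^4*x/5
  f_xx(t,x) = -6*t^4/5
Assemble drift = f_t + (1/2) f_xx = 3*t^3*(-t - 4*x^2)/5 and diffusion = f_x = -6*t^4*x/5. Substituting x = B_t:
  d(-3*B_t^2*t^4/5) = (3*t^3*(-4*B_t^2 - t)/5) dt + (-6*B_t*t^4/5) dB_t.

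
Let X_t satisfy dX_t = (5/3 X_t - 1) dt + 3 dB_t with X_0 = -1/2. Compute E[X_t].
E[X_t] = 3/5 - 11*exp(5*t/3)/10

Taking expectations and using E[dB_t] = 0, the mean m(t) = E[X_t] satisfies the ODE m'(t) = a m(t) + b with m(0) = x_0. With a = 5/3, b = -1, x_0 = -1/2, the solution is
  m(t) = x_0 * exp(a t) + (b/a) * (exp(a t) - 1)
       = (-1/2) * exp((5/3) t) + ((-1)/(5/3)) * (exp((5/3) t) - 1)
       = 3/5 - 11*exp(5*t/3)/10.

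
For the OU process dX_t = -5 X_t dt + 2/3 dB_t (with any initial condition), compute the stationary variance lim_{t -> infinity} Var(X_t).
lim Var(X_t) = 2/45

The OU SDE dX = -theta X dt + sigma dB admits the integrating factor exp(theta t): d(exp(theta t) X_t) = sigma exp(theta t) dB_t. Integrating from 0 to t gives X_t = x_0 * exp(-theta t) + sigma * int_0^t exp(-theta (t-s)) dB_s for any initial x_0. The Itô integral has variance (by the Itô isometry) sigma^2 * int_0^t exp(-2 theta (t - s)) ds = sigma^2 * (1 - exp(-2 theta t)) / (2 theta), independent of x_0.
With theta = 5, sigma = 2/3:
  Var(X_t) = (2/3)^2 * (1 - exp(-2*5 t)) / (2 * 5) = 2/45 - 2*exp(-10*t)/45.
As t -> infinity, exp(-2*5 t) -> 0, so the stationary variance is sigma^2 / (2 theta) = 2/45.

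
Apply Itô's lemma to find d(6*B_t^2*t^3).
d(6*B_t^2*t^3) = (6*t^2*(3*B_t^2 + t)) dt + (12*B_t*t^3) dB_t

Itô's formula for f(t, x): d f(t, B_t) = (f_t + (1/2) f_xx) dt + f_x dB_t. Compute partials of f(t, x) = 6*t^3*x^2:
  f_t(t,x)  = 18*t^2*x^2
  f_x(t,x)  = 12*t^3*x
  f_xx(t,x) = 12*t^3
Assemble drift = f_t + (1/2) f_xx = 6*t^2*(t + 3*x^2) and diffusion = f_x = 12*t^3*x. Substituting x = B_t:
  d(6*B_t^2*t^3) = (6*t^2*(3*B_t^2 + t)) dt + (12*B_t*t^3) dB_t.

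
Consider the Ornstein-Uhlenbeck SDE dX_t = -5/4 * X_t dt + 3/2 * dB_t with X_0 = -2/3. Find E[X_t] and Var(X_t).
E[X_t] = -2*exp(-5*t/4)/3; Var(X_t) = 9/10 - 9*exp(-5*t/2)/10

The OU SDE dX = -theta X dt + sigma dB admits the integrating factor exp(theta t): d(exp(theta t) X_t) = sigma exp(theta t) dB_t. Integrating from 0 to t:
  X_t = x_0 * exp(-theta t) + sigma * int_0^t exp(-theta (t-s)) dB_s.
The Itô integral has mean 0 and (by the Itô isometry) variance sigma^2 * int_0^t exp(-2 theta (t - s)) ds = sigma^2 * (1 - exp(-2 theta t)) / (2 theta).
With theta = 5/4, sigma = 3/2, x_0 = -2/3:
  E[X_t] = -2/3 * exp(-5/4 t) = -2*exp(-5*t/4)/3
  Var(X_t) = (3/2)^2 * (1 - exp(-2*5/4 t)) / (2 * 5/4) = 9/10 - 9*exp(-5*t/2)/10.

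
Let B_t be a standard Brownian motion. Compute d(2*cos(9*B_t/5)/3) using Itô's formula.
d(2*cos(9*B_t/5)/3) = (-27*cos(9*B_t/5)/25) dt + (-6*sin(9*B_t/5)/5) dB_t

Itô's formula for f(B_t) gives d f(B_t) = f'(B_t) dB_t + (1/2) f''(B_t) dt. Compute derivatives of f(x) = 2*cos(9*x/5)/3:
  f'(x)  = -6*sin(9*x/5)/5
  f''(x) = -54*cos(9*x/5)/25
Substitute x = B_t and multiply the f'' term by 1/2:
  drift     = (1/2) * (-54*cos(9*x/5)/25) evaluated at B_t = -27*cos(9*B_t/5)/25
  diffusion = (-6*sin(9*x/5)/5) evaluated at B_t = -6*sin(9*B_t/5)/5
Therefore d(2*cos(9*B_t/5)/3) = (-27*cos(9*B_t/5)/25) dt + (-6*sin(9*B_t/5)/5) dB_t.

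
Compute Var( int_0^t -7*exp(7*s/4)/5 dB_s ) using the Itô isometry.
Var = 14*exp(7*t/2)/25 - 14/25

The Itô integral of a deterministic integrand f(s) has mean 0 because each increment f(s) * (B_{s+ds} - B_s) has mean 0. By the Itô isometry:
  Var( int_0^t f(s) dB_s ) = E[ (int_0^t f(s) dB_s)^2 ] = int_0^t f(s)^2 ds.
Here f(s) = -7*exp(7*s/4)/5, so f(s)^2 = 49*exp(7*s/2)/25. Integrate:
  int_0^t (49*exp(7*s/2)/25) ds = 14*exp(7*t/2)/25 - 14/25.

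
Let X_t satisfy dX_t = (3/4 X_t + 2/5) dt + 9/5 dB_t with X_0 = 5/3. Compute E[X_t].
E[X_t] = 11*exp(3*t/4)/5 - 8/15

Taking expectations and using E[dB_t] = 0, the mean m(t) = E[X_t] satisfies the ODE m'(t) = a m(t) + b with m(0) = x_0. With a = 3/4, b = 2/5, x_0 = 5/3, the solution is
  m(t) = x_0 * exp(a t) + (b/a) * (exp(a t) - 1)
       = (5/3) * exp((3/4) t) + ((2/5)/(3/4)) * (exp((3/4) t) - 1)
       = 11*exp(3*t/4)/5 - 8/15.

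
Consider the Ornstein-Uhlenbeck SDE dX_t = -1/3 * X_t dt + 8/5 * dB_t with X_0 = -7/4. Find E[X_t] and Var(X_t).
E[X_t] = -7*exp(-t/3)/4; Var(X_t) = 96/25 - 96*exp(-2*t/3)/25

The OU SDE dX = -theta X dt + sigma dB admits the integrating factor exp(theta t): d(exp(theta t) X_t) = sigma exp(theta t) dB_t. Integrating from 0 to t:
  X_t = x_0 * exp(-theta t) + sigma * int_0^t exp(-theta (t-s)) dB_s.
The Itô integral has mean 0 and (by the Itô isometry) variance sigma^2 * int_0^t exp(-2 theta (t - s)) ds = sigma^2 * (1 - exp(-2 theta t)) / (2 theta).
With theta = 1/3, sigma = 8/5, x_0 = -7/4:
  E[X_t] = -7/4 * exp(-1/3 t) = -7*exp(-t/3)/4
  Var(X_t) = (8/5)^2 * (1 - exp(-2*1/3 t)) / (2 * 1/3) = 96/25 - 96*exp(-2*t/3)/25.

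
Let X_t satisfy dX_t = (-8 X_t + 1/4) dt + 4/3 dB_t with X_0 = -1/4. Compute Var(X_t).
Var(X_t) = 1/9 - exp(-16*t)/9

The variance V(t) = Var(X_t) satisfies V'(t) = 2 a V(t) + c^2 with V(0) = 0 (drift coefficient is linear in X, diffusion is constant). With a = -8, c = 4/3, the solution is
  V(t) = (c^2 / (2 a)) * (exp(2 a t) - 1)
       = ((4/3)^2 / (2*(-8))) * (exp((-16) t) - 1)
       = 1/9 - exp(-16*t)/9.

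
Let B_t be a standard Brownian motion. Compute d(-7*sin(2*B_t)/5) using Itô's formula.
d(-7*sin(2*B_t)/5) = (14*sin(2*B_t)/5) dt + (-14*cos(2*B_t)/5) dB_t

Itô's formula for f(B_t) gives d f(B_t) = f'(B_t) dB_t + (1/2) f''(B_t) dt. Compute derivatives of f(x) = -7*sin(2*x)/5:
  f'(x)  = -14*cos(2*x)/5
  f''(x) = 28*sin(2*x)/5
Substitute x = B_t and multiply the f'' term by 1/2:
  drift     = (1/2) * (28*sin(2*x)/5) evaluated at B_t = 14*sin(2*B_t)/5
  diffusion = (-14*cos(2*x)/5) evaluated at B_t = -14*cos(2*B_t)/5
Therefore d(-7*sin(2*B_t)/5) = (14*sin(2*B_t)/5) dt + (-14*cos(2*B_t)/5) dB_t.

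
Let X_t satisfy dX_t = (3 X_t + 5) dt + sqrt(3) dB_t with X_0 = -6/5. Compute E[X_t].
E[X_t] = 7*exp(3*t)/15 - 5/3

Taking expectations and using E[dB_t] = 0, the mean m(t) = E[X_t] satisfies the ODE m'(t) = a m(t) + b with m(0) = x_0. With a = 3, b = 5, x_0 = -6/5, the solution is
  m(t) = x_0 * exp(a t) + (b/a) * (exp(a t) - 1)
       = (-6/5) * exp(3 t) + (5/3) * (exp(3 t) - 1)
       = 7*exp(3*t)/15 - 5/3.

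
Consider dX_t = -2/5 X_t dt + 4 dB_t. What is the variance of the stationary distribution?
lim Var(X_t) = 20

The OU SDE dX = -theta X dt + sigma dB admits the integrating factor exp(theta t): d(exp(theta t) X_t) = sigma exp(theta t) dB_t. Integrating from 0 to t gives X_t = x_0 * exp(-theta t) + sigma * int_0^t exp(-theta (t-s)) dB_s for any initial x_0. The Itô integral has variance (by the Itô isometry) sigma^2 * int_0^t exp(-2 theta (t - s)) ds = sigma^2 * (1 - exp(-2 theta t)) / (2 theta), independent of x_0.
With theta = 2/5, sigma = 4:
  Var(X_t) = (4)^2 * (1 - exp(-2*2/5 t)) / (2 * 2/5) = 20 - 20*exp(-4*t/5).
As t -> infinity, exp(-2*2/5 t) -> 0, so the stationary variance is sigma^2 / (2 theta) = 20.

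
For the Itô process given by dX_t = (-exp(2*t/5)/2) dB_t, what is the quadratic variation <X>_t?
<X>_t = 5*exp(4*t/5)/16 - 5/16

For an Itô process dX_t = a(t) dt + b(t) dB_t, the quadratic variation is <X>_t = int_0^t b(s)^2 ds (the drift term does not contribute). Here b(s) = -exp(2*s/5)/2, so
  b(s)^2 = exp(4*s/5)/4.
Integrating from 0 to t:
  <X>_t = int_0^t (exp(4*s/5)/4) ds = 5*exp(4*t/5)/16 - 5/16.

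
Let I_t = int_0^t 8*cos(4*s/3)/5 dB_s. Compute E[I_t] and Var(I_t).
E[I_t] = 0; Var(I_t) = 32*t/25 + 24*sin(4*t/3)*cos(4*t/3)/25

The Itô integral of a deterministic integrand f(s) has mean 0 because each increment f(s) * (B_{s+ds} - B_s) has mean 0. By the Itô isometry:
  Var( int_0^t f(s) dB_s ) = E[ (int_0^t f(s) dB_s)^2 ] = int_0^t f(s)^2 ds.
Here f(s) = 8*cos(4*s/3)/5, so f(s)^2 = 64*cos(4*s/3)^2/25. Integrate:
  int_0^t (64*cos(4*s/3)^2/25) ds = 32*t/25 + 24*sin(4*t/3)*cos(4*t/3)/25.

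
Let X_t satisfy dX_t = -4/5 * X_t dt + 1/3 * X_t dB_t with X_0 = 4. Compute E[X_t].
E[X_t] = 4*exp(-4*t/5)

For GBM dX = mu X dt + sigma X dB with X_0 = x_0, apply Itô to Y = log X: dY = (mu - sigma^2/2) dt + sigma dB, so Y_t = log(x_0) + (mu - sigma^2/2) t + sigma B_t and hence X_t = x_0 * exp((mu - sigma^2/2) t + sigma B_t).
With mu = -4/5, sigma = 1/3, x_0 = 4, this gives:
  X_t = 4 * exp((-77/90) * t + (1/3) * B_t).
Since sigma*B_t ~ Normal(0, sigma^2 t), E[exp(sigma*B_t)] = exp(sigma^2 t / 2); so E[X_t] = x_0 * exp((mu - sigma^2/2) t) * exp(sigma^2 t / 2) = x_0 * exp(mu t) = 4*exp(-4*t/5).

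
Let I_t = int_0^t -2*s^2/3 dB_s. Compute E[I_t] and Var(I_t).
E[I_t] = 0; Var(I_t) = 4*t^5/45

The Itô integral of a deterministic integrand f(s) has mean 0 because each increment f(s) * (B_{s+ds} - B_s) has mean 0. By the Itô isometry:
  Var( int_0^t f(s) dB_s ) = E[ (int_0^t f(s) dB_s)^2 ] = int_0^t f(s)^2 ds.
Here f(s) = -2*s^2/3, so f(s)^2 = 4*s^4/9. Integrate:
  int_0^t (4*s^4/9) ds = 4*t^5/45.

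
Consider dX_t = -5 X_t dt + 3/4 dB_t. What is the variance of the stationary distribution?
lim Var(X_t) = 9/160

The OU SDE dX = -theta X dt + sigma dB admits the integrating factor exp(theta t): d(exp(theta t) X_t) = sigma exp(theta t) dB_t. Integrating from 0 to t gives X_t = x_0 * exp(-theta t) + sigma * int_0^t exp(-theta (t-s)) dB_s for any initial x_0. The Itô integral has variance (by the Itô isometry) sigma^2 * int_0^t exp(-2 theta (t - s)) ds = sigma^2 * (1 - exp(-2 theta t)) / (2 theta), independent of x_0.
With theta = 5, sigma = 3/4:
  Var(X_t) = (3/4)^2 * (1 - exp(-2*5 t)) / (2 * 5) = 9/160 - 9*exp(-10*t)/160.
As t -> infinity, exp(-2*5 t) -> 0, so the stationary variance is sigma^2 / (2 theta) = 9/160.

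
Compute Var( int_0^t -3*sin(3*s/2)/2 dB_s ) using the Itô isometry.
Var = 9*t/8 - 3*sin(3*t)/8

The Itô integral of a deterministic integrand f(s) has mean 0 because each increment f(s) * (B_{s+ds} - B_s) has mean 0. By the Itô isometry:
  Var( int_0^t f(s) dB_s ) = E[ (int_0^t f(s) dB_s)^2 ] = int_0^t f(s)^2 ds.
Here f(s) = -3*sin(3*s/2)/2, so f(s)^2 = 9*sin(3*s/2)^2/4. Integrate:
  int_0^t (9*sin(3*s/2)^2/4) ds = 9*t/8 - 3*sin(3*t)/8.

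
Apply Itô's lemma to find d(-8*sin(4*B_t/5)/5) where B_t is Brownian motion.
d(-8*sin(4*B_t/5)/5) = (64*sin(4*B_t/5)/125) dt + (-32*cos(4*B_t/5)/25) dB_t

Itô's formula for f(B_t) gives d f(B_t) = f'(B_t) dB_t + (1/2) f''(B_t) dt. Compute derivatives of f(x) = -8*sin(4*x/5)/5:
  f'(x)  = -32*cos(4*x/5)/25
  f''(x) = 128*sin(4*x/5)/125
Substitute x = B_t and multiply the f'' term by 1/2:
  drift     = (1/2) * (128*sin(4*x/5)/125) evaluated at B_t = 64*sin(4*B_t/5)/125
  diffusion = (-32*cos(4*x/5)/25) evaluated at B_t = -32*cos(4*B_t/5)/25
Therefore d(-8*sin(4*B_t/5)/5) = (64*sin(4*B_t/5)/125) dt + (-32*cos(4*B_t/5)/25) dB_t.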